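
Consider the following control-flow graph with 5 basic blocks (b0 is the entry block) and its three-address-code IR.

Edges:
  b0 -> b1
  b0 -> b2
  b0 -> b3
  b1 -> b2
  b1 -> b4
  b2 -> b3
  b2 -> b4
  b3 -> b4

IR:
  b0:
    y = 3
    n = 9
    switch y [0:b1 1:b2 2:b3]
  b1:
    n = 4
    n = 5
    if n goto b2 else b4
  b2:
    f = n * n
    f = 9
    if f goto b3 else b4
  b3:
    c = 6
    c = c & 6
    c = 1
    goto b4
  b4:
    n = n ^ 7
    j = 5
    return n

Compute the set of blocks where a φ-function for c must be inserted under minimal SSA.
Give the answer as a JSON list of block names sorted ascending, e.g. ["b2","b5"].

Answer: ["b4"]

Analysis:
idom tree: b1←b0 b2←b0 b3←b0 b4←b0
Dom∩ at merges:
  b2: preds {b0,b1}: {b0} ∩ {b0,b1} = {b0}; idom=b0
  b3: preds {b0,b2}: {b0} ∩ {b0,b2} = {b0}; idom=b0
  b4: preds {b1,b2,b3}: {b0,b1} ∩ {b0,b2} ∩ {b0,b3} = {b0}; idom=b0

DF derivation:
  b2←b0: walk · to b0
  b2←b1: walk b1 to b0
  b3←b0: walk · to b0
  b3←b2: walk b2 to b0
  b4←b1: walk b1 to b0
  b4←b2: walk b2 to b0
  b4←b3: walk b3 to b0
  b0: DF=∅
  b1: DF={b2,b4}
  b2: DF={b3,b4}
  b3: DF={b4}
  b4: DF=∅

φ for c: defs {b3}
  DF⁺ = {b4}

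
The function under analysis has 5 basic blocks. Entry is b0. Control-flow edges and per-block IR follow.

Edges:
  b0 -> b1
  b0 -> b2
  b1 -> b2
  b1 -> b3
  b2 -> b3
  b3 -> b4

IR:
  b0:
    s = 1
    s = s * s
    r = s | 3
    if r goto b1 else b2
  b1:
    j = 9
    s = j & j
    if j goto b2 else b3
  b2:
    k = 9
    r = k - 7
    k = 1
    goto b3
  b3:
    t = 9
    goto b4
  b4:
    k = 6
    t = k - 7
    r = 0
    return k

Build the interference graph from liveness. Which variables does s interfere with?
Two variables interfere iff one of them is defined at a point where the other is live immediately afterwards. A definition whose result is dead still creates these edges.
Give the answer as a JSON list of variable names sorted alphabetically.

Answer: ["j"]

Working:
Block summaries:
  b0: def={r,s} ue=∅
  b1: def={j,s} ue=∅
  b2: def={k,r} ue=∅
  b3: def={t} ue=∅
  b4: def={k,r,t} ue=∅

Liveness:
  live b0: ∅→∅
  live b1: ∅→∅
  live b2: ∅→∅
  live b3: ∅→∅
  live b4: ∅→∅

Conflict graph:
  j↔{s}
  k↔{r,t}
  r↔{k}
  s↔{j}
  t↔{k}

N(s) = ["j"]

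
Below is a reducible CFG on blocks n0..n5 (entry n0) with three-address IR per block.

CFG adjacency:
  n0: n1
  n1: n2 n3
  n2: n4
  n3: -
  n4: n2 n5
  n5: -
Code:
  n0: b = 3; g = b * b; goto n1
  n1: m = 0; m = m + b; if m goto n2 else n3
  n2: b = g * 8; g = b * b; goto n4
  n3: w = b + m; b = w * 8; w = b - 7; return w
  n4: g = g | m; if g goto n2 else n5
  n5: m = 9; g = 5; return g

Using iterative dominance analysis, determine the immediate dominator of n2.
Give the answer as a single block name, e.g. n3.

Answer: n1

Analysis:
idom tree: n1←n0 n2←n1 n3←n1 n4←n2 n5←n4
Join-block Dom:
  n2: preds {n1,n4}: {n0,n1} ∩ {n0,n1,n2,n4} = {n0,n1}; idom=n1

idom(n2) = n1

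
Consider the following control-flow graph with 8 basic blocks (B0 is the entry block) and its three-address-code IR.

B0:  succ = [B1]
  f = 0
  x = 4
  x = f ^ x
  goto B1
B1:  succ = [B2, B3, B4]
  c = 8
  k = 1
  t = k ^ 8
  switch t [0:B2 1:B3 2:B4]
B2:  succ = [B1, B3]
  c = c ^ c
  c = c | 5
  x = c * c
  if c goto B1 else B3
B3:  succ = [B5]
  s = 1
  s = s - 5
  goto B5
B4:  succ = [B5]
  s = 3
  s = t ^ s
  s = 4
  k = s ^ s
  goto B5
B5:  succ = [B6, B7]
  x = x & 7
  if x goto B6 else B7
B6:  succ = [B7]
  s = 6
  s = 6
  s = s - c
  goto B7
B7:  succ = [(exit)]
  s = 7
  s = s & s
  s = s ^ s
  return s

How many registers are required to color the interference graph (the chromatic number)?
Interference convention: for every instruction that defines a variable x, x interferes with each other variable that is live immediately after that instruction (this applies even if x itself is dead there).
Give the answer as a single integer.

Per-block:
  B0: {f,x} / ∅
  B1: {c,k,t} / ∅
  B2: {c,x} / {c}
  B3: {s} / ∅
  B4: {k,s} / {t}
  B5: {x} / {x}
  B6: {s} / {c}
  B7: {s} / ∅

Liveness:
  live B0: ∅→{x}
  live B1: {x}→{c,t,x}
  live B2: {c}→{c,x}
  live B3: {c,x}→{c,x}
  live B4: {c,t,x}→{c,x}
  live B5: {c,x}→{c}
  live B6: {c}→∅
  live B7: ∅→∅

Conflict graph:
  c: {k,s,t,x}
  f: {x}
  k: {c,x}
  s: {c,t,x}
  t: {c,s,x}
  x: {c,f,k,s,t}

Colouring:
  {c,s,t,x} pairwise interfere (4-clique) ⇒ χ ≥ 4
  assign c→r1 f→r1 k→r2 s→r2 t→r3 x→r0 — no edge inside a register ⇒ χ ≤ 4
  χ = 4

Answer: 4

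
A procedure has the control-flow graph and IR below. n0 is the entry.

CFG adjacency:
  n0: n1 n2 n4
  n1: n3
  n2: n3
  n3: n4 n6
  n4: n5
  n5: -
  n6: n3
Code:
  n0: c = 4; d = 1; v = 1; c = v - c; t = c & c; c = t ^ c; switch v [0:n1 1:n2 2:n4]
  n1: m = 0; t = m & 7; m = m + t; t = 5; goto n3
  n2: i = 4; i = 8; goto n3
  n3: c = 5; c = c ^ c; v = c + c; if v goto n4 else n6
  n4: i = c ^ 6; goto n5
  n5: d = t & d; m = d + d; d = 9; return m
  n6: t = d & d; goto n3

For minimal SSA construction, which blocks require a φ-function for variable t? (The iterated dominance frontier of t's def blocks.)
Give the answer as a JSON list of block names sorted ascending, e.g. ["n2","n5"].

idom tree: n1←n0 n2←n0 n3←n0 n4←n0 n5←n4 n6←n3
Dom∩ at merges:
  n3: preds {n1,n2,n6}: {n0,n1} ∩ {n0,n2} ∩ {n0,n3,n6} = {n0}; idom=n0
  n4: preds {n0,n3}: {n0} ∩ {n0,n3} = {n0}; idom=n0

Frontier:
  n3←n1: walk n1 to n0
  n3←n2: walk n2 to n0
  n3←n6: walk n6→n3 to n0
  n4←n0: walk · to n0
  n4←n3: walk n3 to n0
  n0 → ∅
  n1 → {n3}
  n2 → {n3}
  n3 → {n3,n4}
  n4 → ∅
  n5 → ∅
  n6 → {n3}

φ for t: defs {n0,n1,n6}
  DF⁺ = {n3,n4}

Answer: ["n3", "n4"]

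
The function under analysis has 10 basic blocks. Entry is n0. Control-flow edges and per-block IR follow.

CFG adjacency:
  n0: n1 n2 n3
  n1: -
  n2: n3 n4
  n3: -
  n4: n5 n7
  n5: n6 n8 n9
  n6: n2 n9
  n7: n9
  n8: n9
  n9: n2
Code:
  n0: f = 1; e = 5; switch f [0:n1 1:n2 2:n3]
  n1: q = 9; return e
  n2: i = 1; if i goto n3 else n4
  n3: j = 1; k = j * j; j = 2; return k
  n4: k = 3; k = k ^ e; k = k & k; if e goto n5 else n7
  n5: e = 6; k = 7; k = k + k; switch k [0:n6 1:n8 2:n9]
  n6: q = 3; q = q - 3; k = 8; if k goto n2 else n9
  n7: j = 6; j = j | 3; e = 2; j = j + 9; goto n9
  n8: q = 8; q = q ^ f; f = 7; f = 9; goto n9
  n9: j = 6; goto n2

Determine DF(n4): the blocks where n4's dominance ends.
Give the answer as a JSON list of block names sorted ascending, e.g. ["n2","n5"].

idom tree: n1←n0 n2←n0 n3←n0 n4←n2 n5←n4 n6←n5 n7←n4 n8←n5 n9←n4
Dom at joins:
  n2: preds {n0,n6,n9}: {n0} ∩ {n0,n2,n4,n5,n6} ∩ {n0,n2,n4,n9} = {n0}; idom=n0
  n3: preds {n0,n2}: {n0} ∩ {n0,n2} = {n0}; idom=n0
  n9: preds {n5,n6,n7,n8}: {n0,n2,n4,n5} ∩ {n0,n2,n4,n5,n6} ∩ {n0,n2,n4,n7} ∩ {n0,n2,n4,n5,n8} = {n0,n2,n4}; idom=n4

Frontier:
  n2←n0: walk · to n0
  n2←n6: walk n6→n5→n4→n2 to n0
  n2←n9: walk n9→n4→n2 to n0
  n3←n0: walk · to n0
  n3←n2: walk n2 to n0
  n9←n5: walk n5 to n4
  n9←n6: walk n6→n5 to n4
  n9←n7: walk n7 to n4
  n9←n8: walk n8→n5 to n4
  DF(n0)=∅
  DF(n1)=∅
  DF(n2)={n2,n3}
  DF(n3)=∅
  DF(n4)={n2}
  DF(n5)={n2,n9}
  DF(n6)={n2,n9}
  DF(n7)={n9}
  DF(n8)={n9}
  DF(n9)={n2}

DF(n4) = ["n2"]

Answer: ["n2"]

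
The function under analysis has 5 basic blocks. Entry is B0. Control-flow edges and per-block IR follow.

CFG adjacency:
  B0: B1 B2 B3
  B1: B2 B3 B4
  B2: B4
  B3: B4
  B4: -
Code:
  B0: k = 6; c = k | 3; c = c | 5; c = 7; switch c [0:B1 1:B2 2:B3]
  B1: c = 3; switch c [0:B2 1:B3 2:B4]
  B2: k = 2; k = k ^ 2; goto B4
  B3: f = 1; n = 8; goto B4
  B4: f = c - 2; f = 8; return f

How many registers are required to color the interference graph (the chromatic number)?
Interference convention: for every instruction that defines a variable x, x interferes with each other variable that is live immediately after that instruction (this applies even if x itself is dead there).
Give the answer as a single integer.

Block summaries:
  B0 def {c,k} use ∅
  B1 def {c} use ∅
  B2 def {k} use ∅
  B3 def {f,n} use ∅
  B4 def {f} use {c}

Live sets:
  B0: in=∅ out={c}
  B1: in=∅ out={c}
  B2: in={c} out={c}
  B3: in={c} out={c}
  B4: in={c} out=∅

Interference:
  c — {f,k,n}
  f — {c}
  k — {c}
  n — {c}

Colouring:
  lower bound: {c,f} mutually conflict ⇒ χ ≥ 2
  2-colouring: R0={c}  R1={f,k,n}
  χ = 2

Answer: 2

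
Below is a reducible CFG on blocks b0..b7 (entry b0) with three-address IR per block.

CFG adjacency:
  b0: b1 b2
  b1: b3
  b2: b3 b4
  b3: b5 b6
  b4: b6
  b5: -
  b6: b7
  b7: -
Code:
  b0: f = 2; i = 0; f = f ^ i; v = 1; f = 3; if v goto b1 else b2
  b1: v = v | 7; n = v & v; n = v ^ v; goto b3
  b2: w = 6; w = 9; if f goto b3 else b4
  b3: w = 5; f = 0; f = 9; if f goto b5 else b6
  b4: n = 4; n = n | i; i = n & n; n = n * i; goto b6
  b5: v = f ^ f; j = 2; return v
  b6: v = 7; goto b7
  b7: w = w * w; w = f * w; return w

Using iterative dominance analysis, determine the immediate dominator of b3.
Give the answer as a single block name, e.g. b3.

Answer: b0

Derivation:
idom tree: b1←b0 b2←b0 b3←b0 b4←b2 b5←b3 b6←b0 b7←b6
Dom∩ at merges:
  b3: preds {b1,b2}: {b0,b1} ∩ {b0,b2} = {b0}; idom=b0
  b6: preds {b3,b4}: {b0,b3} ∩ {b0,b2,b4} = {b0}; idom=b0

idom(b3) = b0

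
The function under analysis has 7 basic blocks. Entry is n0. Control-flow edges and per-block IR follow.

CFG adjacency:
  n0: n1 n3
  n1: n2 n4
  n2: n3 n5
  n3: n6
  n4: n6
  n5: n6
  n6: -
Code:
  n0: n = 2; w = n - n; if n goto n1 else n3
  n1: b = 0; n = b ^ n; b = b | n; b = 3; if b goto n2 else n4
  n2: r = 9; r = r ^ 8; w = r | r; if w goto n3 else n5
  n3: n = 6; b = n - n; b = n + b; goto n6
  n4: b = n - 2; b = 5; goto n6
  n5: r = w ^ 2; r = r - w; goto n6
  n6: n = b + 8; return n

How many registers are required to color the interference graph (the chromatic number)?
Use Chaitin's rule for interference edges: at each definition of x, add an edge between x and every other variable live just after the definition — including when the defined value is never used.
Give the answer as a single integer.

Answer: 3

Derivation:
Block summaries:
  n0: def={n,w} ue=∅
  n1: def={b,n} ue={n}
  n2: def={r,w} ue=∅
  n3: def={b,n} ue=∅
  n4: def={b} ue={n}
  n5: def={r} ue={w}
  n6: def={n} ue={b}

Backward fixpoint:
  n0 li=∅ lo={n}
  n1 li={n} lo={b,n}
  n2 li={b} lo={b,w}
  n3 li=∅ lo={b}
  n4 li={n} lo={b}
  n5 li={b,w} lo={b}
  n6 li={b} lo=∅

Interfere edges:
  b↔{n,r,w}
  n↔{b,w}
  r↔{b,w}
  w↔{b,n,r}

Colouring:
  clique {b,n,w} ⇒ need ≥ 3
  assign b→r0 n→r2 r→r2 w→r1 — no edge inside a register ⇒ χ ≤ 3
  χ = 3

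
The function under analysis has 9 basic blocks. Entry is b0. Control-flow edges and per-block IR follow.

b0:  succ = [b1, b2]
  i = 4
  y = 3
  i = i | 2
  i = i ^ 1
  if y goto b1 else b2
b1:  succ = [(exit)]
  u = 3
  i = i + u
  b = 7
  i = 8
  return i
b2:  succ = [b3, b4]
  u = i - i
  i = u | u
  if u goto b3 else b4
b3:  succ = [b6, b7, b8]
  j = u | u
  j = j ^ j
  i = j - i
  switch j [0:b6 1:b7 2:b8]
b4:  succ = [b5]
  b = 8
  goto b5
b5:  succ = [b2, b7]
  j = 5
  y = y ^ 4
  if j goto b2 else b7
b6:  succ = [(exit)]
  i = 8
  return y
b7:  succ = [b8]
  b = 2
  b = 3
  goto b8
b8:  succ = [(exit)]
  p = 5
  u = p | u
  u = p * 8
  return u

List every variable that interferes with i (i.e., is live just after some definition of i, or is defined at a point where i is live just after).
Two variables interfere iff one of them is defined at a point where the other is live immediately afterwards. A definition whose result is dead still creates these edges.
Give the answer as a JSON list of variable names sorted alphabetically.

Answer: ["b", "j", "u", "y"]

Derivation:
Block summaries:
  b0 def {i,y} use ∅
  b1 def {b,i,u} use {i}
  b2 def {i,u} use {i}
  b3 def {i,j} use {i,u}
  b4 def {b} use ∅
  b5 def {j,y} use {y}
  b6 def {i} use {y}
  b7 def {b} use ∅
  b8 def {p,u} use {u}

Live sets:
  b0: in=∅ out={i,y}
  b1: in={i} out=∅
  b2: in={i,y} out={i,u,y}
  b3: in={i,u,y} out={u,y}
  b4: in={i,u,y} out={i,u,y}
  b5: in={i,u,y} out={i,u,y}
  b6: in={y} out=∅
  b7: in={u} out={u}
  b8: in={u} out=∅

Conflict graph:
  b — {i,u,y}
  i — {b,j,u,y}
  j — {i,u,y}
  p — {u}
  u — {b,i,j,p,y}
  y — {b,i,j,u}

N(i) = ["b", "j", "u", "y"]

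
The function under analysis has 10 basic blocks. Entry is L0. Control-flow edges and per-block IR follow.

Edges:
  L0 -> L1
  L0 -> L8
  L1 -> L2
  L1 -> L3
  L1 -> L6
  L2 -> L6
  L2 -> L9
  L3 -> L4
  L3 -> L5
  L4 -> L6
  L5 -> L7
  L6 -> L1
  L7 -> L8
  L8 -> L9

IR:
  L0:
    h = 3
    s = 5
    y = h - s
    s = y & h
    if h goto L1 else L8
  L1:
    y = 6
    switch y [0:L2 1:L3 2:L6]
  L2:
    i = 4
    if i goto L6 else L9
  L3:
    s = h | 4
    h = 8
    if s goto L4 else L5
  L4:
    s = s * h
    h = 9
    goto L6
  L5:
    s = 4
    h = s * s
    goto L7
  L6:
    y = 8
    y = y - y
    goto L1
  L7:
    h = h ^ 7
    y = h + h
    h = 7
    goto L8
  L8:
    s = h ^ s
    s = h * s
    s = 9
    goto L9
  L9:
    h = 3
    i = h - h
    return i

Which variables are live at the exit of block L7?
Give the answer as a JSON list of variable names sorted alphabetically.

Answer: ["h", "s"]

Working:
Block summaries:
  L0: {h,s,y} / ∅
  L1: {y} / ∅
  L2: {i} / ∅
  L3: {h,s} / {h}
  L4: {h,s} / {h,s}
  L5: {h,s} / ∅
  L6: {y} / ∅
  L7: {h,y} / {h}
  L8: {s} / {h,s}
  L9: {h,i} / ∅

Backward fixpoint:
  live L0: ∅→{h,s}
  live L1: {h}→{h}
  live L2: {h}→{h}
  live L3: {h}→{h,s}
  live L4: {h,s}→{h}
  live L5: ∅→{h,s}
  live L6: {h}→{h}
  live L7: {h,s}→{h,s}
  live L8: {h,s}→∅
  live L9: ∅→∅

live-out(L7) = ["h", "s"]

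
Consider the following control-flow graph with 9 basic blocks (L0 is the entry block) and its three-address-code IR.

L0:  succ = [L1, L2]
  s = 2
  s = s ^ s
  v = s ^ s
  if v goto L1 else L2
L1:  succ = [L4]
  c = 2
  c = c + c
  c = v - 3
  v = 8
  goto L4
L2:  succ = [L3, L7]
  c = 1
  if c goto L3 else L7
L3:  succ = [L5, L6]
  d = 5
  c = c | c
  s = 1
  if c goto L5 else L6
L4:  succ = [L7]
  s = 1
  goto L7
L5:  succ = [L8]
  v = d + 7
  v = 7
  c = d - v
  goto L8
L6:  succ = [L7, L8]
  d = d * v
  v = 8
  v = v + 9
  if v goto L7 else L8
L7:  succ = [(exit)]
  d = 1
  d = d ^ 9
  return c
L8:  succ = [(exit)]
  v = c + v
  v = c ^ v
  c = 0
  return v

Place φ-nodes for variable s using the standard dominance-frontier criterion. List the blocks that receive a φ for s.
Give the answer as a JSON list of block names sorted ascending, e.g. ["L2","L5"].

Answer: ["L7"]

Working:
idom tree: L1←L0 L2←L0 L3←L2 L4←L1 L5←L3 L6←L3 L7←L0 L8←L3
Dom at joins:
  L7: preds {L2,L4,L6}: {L0,L2} ∩ {L0,L1,L4} ∩ {L0,L2,L3,L6} = {L0}; idom=L0
  L8: preds {L5,L6}: {L0,L2,L3,L5} ∩ {L0,L2,L3,L6} = {L0,L2,L3}; idom=L3

DF derivation:
  join L7 pred L2: L2 stop@L0
  join L7 pred L4: L4→L1 stop@L0
  join L7 pred L6: L6→L3→L2 stop@L0
  join L8 pred L5: L5 stop@L3
  join L8 pred L6: L6 stop@L3
  DF(L0)=∅
  DF(L1)={L7}
  DF(L2)={L7}
  DF(L3)={L7}
  DF(L4)={L7}
  DF(L5)={L8}
  DF(L6)={L7,L8}
  DF(L7)=∅
  DF(L8)=∅

φ for s: defs {L0,L3,L4}
  DF⁺ = {L7}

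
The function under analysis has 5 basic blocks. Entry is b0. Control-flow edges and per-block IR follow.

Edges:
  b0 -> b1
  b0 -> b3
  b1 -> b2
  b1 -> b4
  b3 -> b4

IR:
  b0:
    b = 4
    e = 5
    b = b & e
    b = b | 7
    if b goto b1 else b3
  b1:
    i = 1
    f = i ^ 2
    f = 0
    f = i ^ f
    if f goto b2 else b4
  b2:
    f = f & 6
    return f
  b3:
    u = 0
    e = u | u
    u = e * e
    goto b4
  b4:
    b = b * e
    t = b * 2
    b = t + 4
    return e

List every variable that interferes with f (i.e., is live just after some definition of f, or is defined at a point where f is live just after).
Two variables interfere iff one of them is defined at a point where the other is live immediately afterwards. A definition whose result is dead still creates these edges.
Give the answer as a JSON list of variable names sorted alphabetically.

Block summaries:
  b0: {b,e} / ∅
  b1: {f,i} / ∅
  b2: {f} / {f}
  b3: {e,u} / ∅
  b4: {b,t} / {b,e}

Backward fixpoint:
  live b0: ∅→{b,e}
  live b1: {b,e}→{b,e,f}
  live b2: {f}→∅
  live b3: {b}→{b,e}
  live b4: {b,e}→∅

Conflict graph:
  b: {e,f,i,u}
  e: {b,f,i,t,u}
  f: {b,e,i}
  i: {b,e,f}
  t: {e}
  u: {b,e}

N(f) = ["b", "e", "i"]

Answer: ["b", "e", "i"]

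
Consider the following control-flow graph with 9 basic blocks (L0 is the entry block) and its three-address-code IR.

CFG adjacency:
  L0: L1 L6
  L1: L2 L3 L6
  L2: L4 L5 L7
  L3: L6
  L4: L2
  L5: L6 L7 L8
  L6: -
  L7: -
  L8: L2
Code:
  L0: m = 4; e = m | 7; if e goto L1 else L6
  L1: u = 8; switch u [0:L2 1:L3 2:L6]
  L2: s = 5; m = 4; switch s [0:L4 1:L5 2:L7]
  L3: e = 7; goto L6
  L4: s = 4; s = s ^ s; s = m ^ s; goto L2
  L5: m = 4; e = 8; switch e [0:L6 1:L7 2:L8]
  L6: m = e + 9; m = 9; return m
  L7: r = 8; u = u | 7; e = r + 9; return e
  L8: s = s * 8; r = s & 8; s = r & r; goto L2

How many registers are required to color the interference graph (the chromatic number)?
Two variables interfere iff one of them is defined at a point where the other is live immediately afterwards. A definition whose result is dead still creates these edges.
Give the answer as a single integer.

Answer: 3

Analysis:
def/use:
  L0: def={e,m} ue=∅
  L1: def={u} ue=∅
  L2: def={m,s} ue=∅
  L3: def={e} ue=∅
  L4: def={s} ue={m}
  L5: def={e,m} ue=∅
  L6: def={m} ue={e}
  L7: def={e,r,u} ue={u}
  L8: def={r,s} ue={s}

Liveness:
  L0 li=∅ lo={e}
  L1 li={e} lo={e,u}
  L2 li={u} lo={m,s,u}
  L3 li=∅ lo={e}
  L4 li={m,u} lo={u}
  L5 li={s,u} lo={e,s,u}
  L6 li={e} lo=∅
  L7 li={u} lo=∅
  L8 li={s,u} lo={u}

Interference:
  e — {s,u}
  m — {s,u}
  r — {u}
  s — {e,m,u}
  u — {e,m,r,s}

Chromatic number:
  lower bound: {e,s,u} mutually conflict ⇒ χ ≥ 3
  assign e→c2 m→c2 r→c1 s→c1 u→c0 — no edge inside a register ⇒ χ ≤ 3
  χ = 3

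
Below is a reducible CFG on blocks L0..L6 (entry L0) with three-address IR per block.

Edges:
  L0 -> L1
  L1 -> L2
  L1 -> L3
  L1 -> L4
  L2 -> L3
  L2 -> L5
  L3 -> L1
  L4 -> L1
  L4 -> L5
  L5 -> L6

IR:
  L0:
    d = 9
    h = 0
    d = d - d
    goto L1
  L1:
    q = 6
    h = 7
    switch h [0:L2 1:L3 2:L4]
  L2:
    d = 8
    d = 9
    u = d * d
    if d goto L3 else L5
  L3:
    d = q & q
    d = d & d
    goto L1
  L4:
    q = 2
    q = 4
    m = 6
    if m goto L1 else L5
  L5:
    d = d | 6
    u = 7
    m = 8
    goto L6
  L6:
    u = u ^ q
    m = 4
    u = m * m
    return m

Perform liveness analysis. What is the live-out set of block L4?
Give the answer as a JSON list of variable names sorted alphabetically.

def/use:
  L0 def {d,h} use ∅
  L1 def {h,q} use ∅
  L2 def {d,u} use ∅
  L3 def {d} use {q}
  L4 def {m,q} use ∅
  L5 def {d,m,u} use {d}
  L6 def {m,u} use {q,u}

Live sets:
  L0 li=∅ lo={d}
  L1 li={d} lo={d,q}
  L2 li={q} lo={d,q}
  L3 li={q} lo={d}
  L4 li={d} lo={d,q}
  L5 li={d,q} lo={q,u}
  L6 li={q,u} lo=∅

live-out(L4) = ["d", "q"]

Answer: ["d", "q"]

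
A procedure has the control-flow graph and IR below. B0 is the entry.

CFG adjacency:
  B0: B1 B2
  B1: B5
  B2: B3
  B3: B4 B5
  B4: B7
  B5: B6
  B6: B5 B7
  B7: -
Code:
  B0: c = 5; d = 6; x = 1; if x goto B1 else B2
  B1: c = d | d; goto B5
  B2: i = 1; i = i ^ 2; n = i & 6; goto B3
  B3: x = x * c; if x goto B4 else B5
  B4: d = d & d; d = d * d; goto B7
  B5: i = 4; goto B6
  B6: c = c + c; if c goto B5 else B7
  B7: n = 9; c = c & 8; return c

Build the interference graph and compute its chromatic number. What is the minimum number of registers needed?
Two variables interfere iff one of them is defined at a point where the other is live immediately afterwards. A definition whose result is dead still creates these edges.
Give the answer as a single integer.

Per-block:
  B0: {c,d,x} / ∅
  B1: {c} / {d}
  B2: {i,n} / ∅
  B3: {x} / {c,x}
  B4: {d} / {d}
  B5: {i} / ∅
  B6: {c} / {c}
  B7: {c,n} / {c}

Liveness:
  B0 li=∅ lo={c,d,x}
  B1 li={d} lo={c}
  B2 li={c,d,x} lo={c,d,x}
  B3 li={c,d,x} lo={c,d}
  B4 li={c,d} lo={c}
  B5 li={c} lo={c}
  B6 li={c} lo={c}
  B7 li={c} lo=∅

Interfere edges:
  c: {d,i,n,x}
  d: {c,i,n,x}
  i: {c,d,x}
  n: {c,d,x}
  x: {c,d,i,n}

Colouring:
  clique {c,d,i,x} ⇒ need ≥ 4
  4-colouring: c0={c}  c1={d}  c2={x}  c3={i,n}
  χ = 4

Answer: 4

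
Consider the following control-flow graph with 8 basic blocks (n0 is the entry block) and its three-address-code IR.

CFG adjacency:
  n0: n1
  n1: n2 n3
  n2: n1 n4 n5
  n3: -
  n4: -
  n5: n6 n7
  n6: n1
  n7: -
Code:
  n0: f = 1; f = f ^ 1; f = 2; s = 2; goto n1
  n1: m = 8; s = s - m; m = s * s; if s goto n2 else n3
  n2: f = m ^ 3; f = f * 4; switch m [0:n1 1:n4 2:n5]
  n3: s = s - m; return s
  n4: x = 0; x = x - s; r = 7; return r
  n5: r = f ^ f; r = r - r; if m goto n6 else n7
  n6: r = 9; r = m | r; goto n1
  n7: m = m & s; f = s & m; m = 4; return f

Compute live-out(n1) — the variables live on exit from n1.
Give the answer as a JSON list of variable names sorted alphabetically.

Per-block:
  n0: def={f,s} ue=∅
  n1: def={m,s} ue={s}
  n2: def={f} ue={m}
  n3: def={s} ue={m,s}
  n4: def={r,x} ue={s}
  n5: def={r} ue={f,m}
  n6: def={r} ue={m}
  n7: def={f,m} ue={m,s}

Liveness:
  n0 li=∅ lo={s}
  n1 li={s} lo={m,s}
  n2 li={m,s} lo={f,m,s}
  n3 li={m,s} lo=∅
  n4 li={s} lo=∅
  n5 li={f,m,s} lo={m,s}
  n6 li={m,s} lo={s}
  n7 li={m,s} lo=∅

live-out(n1) = ["m", "s"]

Answer: ["m", "s"]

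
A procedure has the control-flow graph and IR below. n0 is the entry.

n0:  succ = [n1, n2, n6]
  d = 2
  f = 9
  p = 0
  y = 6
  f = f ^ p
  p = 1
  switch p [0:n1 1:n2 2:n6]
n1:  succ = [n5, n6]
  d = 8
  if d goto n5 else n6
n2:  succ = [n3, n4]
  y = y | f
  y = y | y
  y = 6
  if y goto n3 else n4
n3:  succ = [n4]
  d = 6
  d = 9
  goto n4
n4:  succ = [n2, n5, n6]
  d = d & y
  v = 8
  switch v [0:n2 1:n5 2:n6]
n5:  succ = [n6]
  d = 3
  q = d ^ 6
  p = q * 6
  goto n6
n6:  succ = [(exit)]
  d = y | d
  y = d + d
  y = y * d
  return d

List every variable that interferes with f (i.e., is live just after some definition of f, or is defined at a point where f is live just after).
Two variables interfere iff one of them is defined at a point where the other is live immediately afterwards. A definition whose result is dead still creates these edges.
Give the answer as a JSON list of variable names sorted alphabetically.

Answer: ["d", "p", "v", "y"]

Derivation:
Per-block:
  n0: {d,f,p,y} / ∅
  n1: {d} / ∅
  n2: {y} / {f,y}
  n3: {d} / ∅
  n4: {d,v} / {d,y}
  n5: {d,p,q} / ∅
  n6: {d,y} / {d,y}

Live sets:
  n0: in=∅ out={d,f,y}
  n1: in={y} out={d,y}
  n2: in={d,f,y} out={d,f,y}
  n3: in={f,y} out={d,f,y}
  n4: in={d,f,y} out={d,f,y}
  n5: in={y} out={d,y}
  n6: in={d,y} out=∅

Interfere edges:
  d: {f,p,q,v,y}
  f: {d,p,v,y}
  p: {d,f,y}
  q: {d,y}
  v: {d,f,y}
  y: {d,f,p,q,v}

N(f) = ["d", "p", "v", "y"]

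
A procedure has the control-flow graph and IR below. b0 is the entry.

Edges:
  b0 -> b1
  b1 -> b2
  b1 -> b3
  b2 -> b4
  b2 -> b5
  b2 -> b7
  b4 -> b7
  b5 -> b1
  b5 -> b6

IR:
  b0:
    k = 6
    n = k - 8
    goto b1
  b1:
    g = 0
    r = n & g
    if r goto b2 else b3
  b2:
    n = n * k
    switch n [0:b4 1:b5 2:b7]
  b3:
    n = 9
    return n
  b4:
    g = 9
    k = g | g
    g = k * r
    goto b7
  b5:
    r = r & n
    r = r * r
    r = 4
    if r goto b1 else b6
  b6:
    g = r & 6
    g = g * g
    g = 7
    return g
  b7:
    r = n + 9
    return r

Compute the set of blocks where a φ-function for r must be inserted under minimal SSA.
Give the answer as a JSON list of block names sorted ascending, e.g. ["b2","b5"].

idom tree: b1←b0 b2←b1 b3←b1 b4←b2 b5←b2 b6←b5 b7←b2
Dom at joins:
  b1: preds {b0,b5}: {b0} ∩ {b0,b1,b2,b5} = {b0}; idom=b0
  b7: preds {b2,b4}: {b0,b1,b2} ∩ {b0,b1,b2,b4} = {b0,b1,b2}; idom=b2

Frontier:
  b1←b0: walk · to b0
  b1←b5: walk b5→b2→b1 to b0
  b7←b2: walk · to b2
  b7←b4: walk b4 to b2
  b0: DF=∅
  b1: DF={b1}
  b2: DF={b1}
  b3: DF=∅
  b4: DF={b7}
  b5: DF={b1}
  b6: DF=∅
  b7: DF=∅

φ for r: defs {b1,b5,b7}
  DF⁺ = {b1}

Answer: ["b1"]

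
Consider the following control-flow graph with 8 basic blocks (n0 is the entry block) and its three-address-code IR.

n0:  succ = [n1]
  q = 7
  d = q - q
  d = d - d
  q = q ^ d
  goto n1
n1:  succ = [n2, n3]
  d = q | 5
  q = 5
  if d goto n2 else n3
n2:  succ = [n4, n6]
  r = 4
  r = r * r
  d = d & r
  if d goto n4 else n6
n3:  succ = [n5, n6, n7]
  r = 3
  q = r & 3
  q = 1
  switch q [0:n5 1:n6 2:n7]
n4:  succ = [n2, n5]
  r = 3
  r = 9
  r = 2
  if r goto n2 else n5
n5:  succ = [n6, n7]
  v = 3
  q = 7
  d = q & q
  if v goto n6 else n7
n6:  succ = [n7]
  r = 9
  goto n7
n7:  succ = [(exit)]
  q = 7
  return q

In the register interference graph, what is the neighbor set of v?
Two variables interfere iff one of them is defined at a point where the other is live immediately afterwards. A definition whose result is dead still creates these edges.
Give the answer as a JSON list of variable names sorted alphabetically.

Block summaries:
  n0: {d,q} / ∅
  n1: {d,q} / {q}
  n2: {d,r} / {d}
  n3: {q,r} / ∅
  n4: {r} / ∅
  n5: {d,q,v} / ∅
  n6: {r} / ∅
  n7: {q} / ∅

Live sets:
  n0: in=∅ out={q}
  n1: in={q} out={d}
  n2: in={d} out={d}
  n3: in=∅ out=∅
  n4: in={d} out={d}
  n5: in=∅ out=∅
  n6: in=∅ out=∅
  n7: in=∅ out=∅

Interference:
  d: {q,r,v}
  q: {d,v}
  r: {d}
  v: {d,q}

N(v) = ["d", "q"]

Answer: ["d", "q"]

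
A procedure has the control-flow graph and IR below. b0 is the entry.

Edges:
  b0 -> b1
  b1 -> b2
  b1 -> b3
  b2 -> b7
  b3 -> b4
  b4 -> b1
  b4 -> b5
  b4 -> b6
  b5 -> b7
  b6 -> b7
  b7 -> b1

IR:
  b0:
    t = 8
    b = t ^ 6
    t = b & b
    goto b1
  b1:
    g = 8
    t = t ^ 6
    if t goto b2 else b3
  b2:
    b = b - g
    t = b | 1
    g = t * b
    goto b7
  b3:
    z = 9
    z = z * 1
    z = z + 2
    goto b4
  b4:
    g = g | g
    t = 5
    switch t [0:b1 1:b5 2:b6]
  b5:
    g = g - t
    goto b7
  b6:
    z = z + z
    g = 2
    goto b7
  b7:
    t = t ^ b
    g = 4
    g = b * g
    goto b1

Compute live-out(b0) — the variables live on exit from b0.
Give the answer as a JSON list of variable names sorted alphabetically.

Answer: ["b", "t"]

Working:
Block summaries:
  b0: {b,t} / ∅
  b1: {g,t} / {t}
  b2: {b,g,t} / {b,g}
  b3: {z} / ∅
  b4: {g,t} / {g}
  b5: {g} / {g,t}
  b6: {g,z} / {z}
  b7: {g,t} / {b,t}

Liveness:
  b0 li=∅ lo={b,t}
  b1 li={b,t} lo={b,g}
  b2 li={b,g} lo={b,t}
  b3 li={b,g} lo={b,g,z}
  b4 li={b,g,z} lo={b,g,t,z}
  b5 li={b,g,t} lo={b,t}
  b6 li={b,t,z} lo={b,t}
  b7 li={b,t} lo={b,t}

live-out(b0) = ["b", "t"]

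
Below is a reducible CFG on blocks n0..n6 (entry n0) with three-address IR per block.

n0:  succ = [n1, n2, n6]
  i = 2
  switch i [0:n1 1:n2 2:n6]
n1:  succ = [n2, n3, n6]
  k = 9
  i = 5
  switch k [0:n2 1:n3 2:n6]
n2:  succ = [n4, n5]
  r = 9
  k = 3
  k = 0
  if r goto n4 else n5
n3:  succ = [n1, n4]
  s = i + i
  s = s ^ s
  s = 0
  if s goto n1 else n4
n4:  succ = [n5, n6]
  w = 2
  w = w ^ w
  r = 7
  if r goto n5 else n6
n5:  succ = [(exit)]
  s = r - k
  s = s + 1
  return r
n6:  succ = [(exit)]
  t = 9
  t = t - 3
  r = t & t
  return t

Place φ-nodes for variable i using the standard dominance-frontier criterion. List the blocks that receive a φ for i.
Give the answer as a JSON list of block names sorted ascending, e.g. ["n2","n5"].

idom tree: n1←n0 n2←n0 n3←n1 n4←n0 n5←n0 n6←n0
Join-block Dom:
  n1: preds {n0,n3}: {n0} ∩ {n0,n1,n3} = {n0}; idom=n0
  n2: preds {n0,n1}: {n0} ∩ {n0,n1} = {n0}; idom=n0
  n4: preds {n2,n3}: {n0,n2} ∩ {n0,n1,n3} = {n0}; idom=n0
  n5: preds {n2,n4}: {n0,n2} ∩ {n0,n4} = {n0}; idom=n0
  n6: preds {n0,n1,n4}: {n0} ∩ {n0,n1} ∩ {n0,n4} = {n0}; idom=n0

DF derivation:
  join n1 pred n0: · stop@n0
  join n1 pred n3: n3→n1 stop@n0
  join n2 pred n0: · stop@n0
  join n2 pred n1: n1 stop@n0
  join n4 pred n2: n2 stop@n0
  join n4 pred n3: n3→n1 stop@n0
  join n5 pred n2: n2 stop@n0
  join n5 pred n4: n4 stop@n0
  join n6 pred n0: · stop@n0
  join n6 pred n1: n1 stop@n0
  join n6 pred n4: n4 stop@n0
  DF(n0)=∅
  DF(n1)={n1,n2,n4,n6}
  DF(n2)={n4,n5}
  DF(n3)={n1,n4}
  DF(n4)={n5,n6}
  DF(n5)=∅
  DF(n6)=∅

φ for i: defs {n0,n1}
  DF⁺ = {n1,n2,n4,n5,n6}

Answer: ["n1", "n2", "n4", "n5", "n6"]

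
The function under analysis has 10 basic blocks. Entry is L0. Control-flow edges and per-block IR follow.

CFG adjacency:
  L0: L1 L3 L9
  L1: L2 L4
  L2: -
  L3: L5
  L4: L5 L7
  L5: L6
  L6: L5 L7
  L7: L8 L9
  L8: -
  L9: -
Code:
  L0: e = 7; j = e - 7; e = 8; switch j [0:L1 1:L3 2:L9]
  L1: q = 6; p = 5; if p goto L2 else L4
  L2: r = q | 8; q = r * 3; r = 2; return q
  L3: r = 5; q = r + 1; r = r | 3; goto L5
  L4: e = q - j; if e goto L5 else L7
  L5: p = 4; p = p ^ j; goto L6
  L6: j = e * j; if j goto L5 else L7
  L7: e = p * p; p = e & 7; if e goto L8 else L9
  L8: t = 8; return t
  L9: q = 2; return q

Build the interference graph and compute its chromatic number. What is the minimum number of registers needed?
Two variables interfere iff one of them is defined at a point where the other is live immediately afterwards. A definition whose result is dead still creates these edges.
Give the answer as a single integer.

def/use:
  L0: {e,j} / ∅
  L1: {p,q} / ∅
  L2: {q,r} / {q}
  L3: {q,r} / ∅
  L4: {e} / {j,q}
  L5: {p} / {j}
  L6: {j} / {e,j}
  L7: {e,p} / {p}
  L8: {t} / ∅
  L9: {q} / ∅

Backward fixpoint:
  L0: in=∅ out={e,j}
  L1: in={j} out={j,p,q}
  L2: in={q} out=∅
  L3: in={e,j} out={e,j}
  L4: in={j,p,q} out={e,j,p}
  L5: in={e,j} out={e,j,p}
  L6: in={e,j,p} out={e,j,p}
  L7: in={p} out=∅
  L8: in=∅ out=∅
  L9: in=∅ out=∅

Interference:
  e — {j,p,q,r}
  j — {e,p,q,r}
  p — {e,j,q}
  q — {e,j,p,r}
  r — {e,j,q}
  t — ∅

Colouring:
  clique {e,j,p,q} ⇒ need ≥ 4
  4-colouring: c0={e,t}  c1={j}  c2={q}  c3={p,r}
  χ = 4

Answer: 4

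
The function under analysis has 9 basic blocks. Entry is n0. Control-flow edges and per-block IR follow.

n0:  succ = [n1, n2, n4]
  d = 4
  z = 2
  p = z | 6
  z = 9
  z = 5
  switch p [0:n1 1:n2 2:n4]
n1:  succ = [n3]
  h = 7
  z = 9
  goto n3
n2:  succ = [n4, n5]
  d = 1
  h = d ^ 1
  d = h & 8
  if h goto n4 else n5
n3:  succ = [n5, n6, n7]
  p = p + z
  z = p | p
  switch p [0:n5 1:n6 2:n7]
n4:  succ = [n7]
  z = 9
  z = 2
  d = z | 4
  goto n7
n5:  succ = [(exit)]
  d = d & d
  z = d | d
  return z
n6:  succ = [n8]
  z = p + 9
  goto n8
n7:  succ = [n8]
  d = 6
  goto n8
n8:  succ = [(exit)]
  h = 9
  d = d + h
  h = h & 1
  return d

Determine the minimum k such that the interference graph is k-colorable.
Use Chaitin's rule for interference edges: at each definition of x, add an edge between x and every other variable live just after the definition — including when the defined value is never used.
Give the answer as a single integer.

def/use:
  n0 def {d,p,z} use ∅
  n1 def {h,z} use ∅
  n2 def {d,h} use ∅
  n3 def {p,z} use {p,z}
  n4 def {d,z} use ∅
  n5 def {d,z} use {d}
  n6 def {z} use {p}
  n7 def {d} use ∅
  n8 def {d,h} use {d}

Liveness:
  n0 li=∅ lo={d,p}
  n1 li={d,p} lo={d,p,z}
  n2 li=∅ lo={d}
  n3 li={d,p,z} lo={d,p}
  n4 li=∅ lo=∅
  n5 li={d} lo=∅
  n6 li={d,p} lo={d}
  n7 li=∅ lo={d}
  n8 li={d} lo=∅

Interference:
  d — {h,p,z}
  h — {d,p}
  p — {d,h,z}
  z — {d,p}

Registers:
  {d,h,p} pairwise interfere (3-clique) ⇒ χ ≥ 3
  assign d→R0 h→R2 p→R1 z→R2 — no edge inside a register ⇒ χ ≤ 3
  χ = 3

Answer: 3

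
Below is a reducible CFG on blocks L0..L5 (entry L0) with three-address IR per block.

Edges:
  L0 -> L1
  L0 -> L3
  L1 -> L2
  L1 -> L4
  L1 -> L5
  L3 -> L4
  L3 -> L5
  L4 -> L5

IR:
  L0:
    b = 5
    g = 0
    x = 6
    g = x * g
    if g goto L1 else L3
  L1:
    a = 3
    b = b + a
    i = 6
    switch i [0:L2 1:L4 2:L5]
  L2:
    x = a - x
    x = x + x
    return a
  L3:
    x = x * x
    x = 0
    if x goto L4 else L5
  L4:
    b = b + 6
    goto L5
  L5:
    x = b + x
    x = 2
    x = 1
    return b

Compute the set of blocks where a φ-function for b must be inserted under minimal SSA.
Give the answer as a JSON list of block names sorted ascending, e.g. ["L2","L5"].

Answer: ["L4", "L5"]

Working:
idom tree: L1←L0 L2←L1 L3←L0 L4←L0 L5←L0
Dom∩ at merges:
  L4: preds {L1,L3}: {L0,L1} ∩ {L0,L3} = {L0}; idom=L0
  L5: preds {L1,L3,L4}: {L0,L1} ∩ {L0,L3} ∩ {L0,L4} = {L0}; idom=L0

DF derivation:
  L4←L1: walk L1 to L0
  L4←L3: walk L3 to L0
  L5←L1: walk L1 to L0
  L5←L3: walk L3 to L0
  L5←L4: walk L4 to L0
  DF(L0)=∅
  DF(L1)={L4,L5}
  DF(L2)=∅
  DF(L3)={L4,L5}
  DF(L4)={L5}
  DF(L5)=∅

φ for b: defs {L0,L1,L4}
  DF⁺ = {L4,L5}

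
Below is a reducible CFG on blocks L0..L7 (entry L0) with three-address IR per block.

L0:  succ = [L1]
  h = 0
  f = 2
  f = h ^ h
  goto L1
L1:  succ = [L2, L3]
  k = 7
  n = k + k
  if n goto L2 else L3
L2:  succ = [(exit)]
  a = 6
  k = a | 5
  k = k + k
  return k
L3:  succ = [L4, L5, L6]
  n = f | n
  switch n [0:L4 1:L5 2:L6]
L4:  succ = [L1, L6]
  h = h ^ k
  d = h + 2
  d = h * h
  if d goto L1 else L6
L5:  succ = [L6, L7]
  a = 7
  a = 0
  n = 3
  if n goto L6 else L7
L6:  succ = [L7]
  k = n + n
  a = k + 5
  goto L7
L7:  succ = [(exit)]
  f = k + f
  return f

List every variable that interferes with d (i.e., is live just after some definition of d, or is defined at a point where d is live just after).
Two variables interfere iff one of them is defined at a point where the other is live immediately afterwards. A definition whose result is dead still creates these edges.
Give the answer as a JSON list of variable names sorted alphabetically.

def/use:
  L0: def={f,h} ue=∅
  L1: def={k,n} ue=∅
  L2: def={a,k} ue=∅
  L3: def={n} ue={f,n}
  L4: def={d,h} ue={h,k}
  L5: def={a,n} ue=∅
  L6: def={a,k} ue={n}
  L7: def={f} ue={f,k}

Liveness:
  L0: in=∅ out={f,h}
  L1: in={f,h} out={f,h,k,n}
  L2: in=∅ out=∅
  L3: in={f,h,k,n} out={f,h,k,n}
  L4: in={f,h,k,n} out={f,h,n}
  L5: in={f,k} out={f,k,n}
  L6: in={f,n} out={f,k}
  L7: in={f,k} out=∅

Conflict graph:
  a — {f,k}
  d — {f,h,n}
  f — {a,d,h,k,n}
  h — {d,f,k,n}
  k — {a,f,h,n}
  n — {d,f,h,k}

N(d) = ["f", "h", "n"]

Answer: ["f", "h", "n"]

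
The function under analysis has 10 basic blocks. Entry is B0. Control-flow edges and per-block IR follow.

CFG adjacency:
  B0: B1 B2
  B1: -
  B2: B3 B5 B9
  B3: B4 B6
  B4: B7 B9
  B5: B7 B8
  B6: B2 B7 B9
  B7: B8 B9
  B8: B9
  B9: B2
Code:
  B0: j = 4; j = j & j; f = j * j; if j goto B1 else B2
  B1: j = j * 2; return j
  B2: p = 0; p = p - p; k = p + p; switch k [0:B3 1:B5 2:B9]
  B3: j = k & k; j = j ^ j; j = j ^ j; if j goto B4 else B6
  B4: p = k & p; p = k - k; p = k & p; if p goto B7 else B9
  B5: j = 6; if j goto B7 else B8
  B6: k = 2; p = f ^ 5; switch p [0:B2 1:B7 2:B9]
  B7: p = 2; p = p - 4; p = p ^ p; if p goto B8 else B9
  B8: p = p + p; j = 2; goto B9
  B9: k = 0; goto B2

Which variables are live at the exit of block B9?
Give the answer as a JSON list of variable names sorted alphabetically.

Answer: ["f"]

Derivation:
Block summaries:
  B0 def {f,j} use ∅
  B1 def {j} use {j}
  B2 def {k,p} use ∅
  B3 def {j} use {k}
  B4 def {p} use {k,p}
  B5 def {j} use ∅
  B6 def {k,p} use {f}
  B7 def {p} use ∅
  B8 def {j,p} use {p}
  B9 def {k} use ∅

Backward fixpoint:
  B0: in=∅ out={f,j}
  B1: in={j} out=∅
  B2: in={f} out={f,k,p}
  B3: in={f,k,p} out={f,k,p}
  B4: in={f,k,p} out={f}
  B5: in={f,p} out={f,p}
  B6: in={f} out={f}
  B7: in={f} out={f,p}
  B8: in={f,p} out={f}
  B9: in={f} out={f}

live-out(B9) = ["f"]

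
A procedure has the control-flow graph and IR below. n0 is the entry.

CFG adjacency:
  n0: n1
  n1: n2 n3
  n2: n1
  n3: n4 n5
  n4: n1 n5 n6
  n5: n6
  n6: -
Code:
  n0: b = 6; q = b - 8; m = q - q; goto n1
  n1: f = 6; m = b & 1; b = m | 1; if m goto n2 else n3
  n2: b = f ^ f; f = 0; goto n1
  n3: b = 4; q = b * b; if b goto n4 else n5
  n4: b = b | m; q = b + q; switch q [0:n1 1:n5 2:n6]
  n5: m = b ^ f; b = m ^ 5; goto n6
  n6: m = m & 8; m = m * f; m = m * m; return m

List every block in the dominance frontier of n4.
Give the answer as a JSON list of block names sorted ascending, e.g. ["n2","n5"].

Answer: ["n1", "n5", "n6"]

Analysis:
idom tree: n1←n0 n2←n1 n3←n1 n4←n3 n5←n3 n6←n3
Dom∩ at merges:
  n1: preds {n0,n2,n4}: {n0} ∩ {n0,n1,n2} ∩ {n0,n1,n3,n4} = {n0}; idom=n0
  n5: preds {n3,n4}: {n0,n1,n3} ∩ {n0,n1,n3,n4} = {n0,n1,n3}; idom=n3
  n6: preds {n4,n5}: {n0,n1,n3,n4} ∩ {n0,n1,n3,n5} = {n0,n1,n3}; idom=n3

DF derivation:
  n1←n0: walk · to n0
  n1←n2: walk n2→n1 to n0
  n1←n4: walk n4→n3→n1 to n0
  n5←n3: walk · to n3
  n5←n4: walk n4 to n3
  n6←n4: walk n4 to n3
  n6←n5: walk n5 to n3
  DF(n0)=∅
  DF(n1)={n1}
  DF(n2)={n1}
  DF(n3)={n1}
  DF(n4)={n1,n5,n6}
  DF(n5)={n6}
  DF(n6)=∅

DF(n4) = ["n1", "n5", "n6"]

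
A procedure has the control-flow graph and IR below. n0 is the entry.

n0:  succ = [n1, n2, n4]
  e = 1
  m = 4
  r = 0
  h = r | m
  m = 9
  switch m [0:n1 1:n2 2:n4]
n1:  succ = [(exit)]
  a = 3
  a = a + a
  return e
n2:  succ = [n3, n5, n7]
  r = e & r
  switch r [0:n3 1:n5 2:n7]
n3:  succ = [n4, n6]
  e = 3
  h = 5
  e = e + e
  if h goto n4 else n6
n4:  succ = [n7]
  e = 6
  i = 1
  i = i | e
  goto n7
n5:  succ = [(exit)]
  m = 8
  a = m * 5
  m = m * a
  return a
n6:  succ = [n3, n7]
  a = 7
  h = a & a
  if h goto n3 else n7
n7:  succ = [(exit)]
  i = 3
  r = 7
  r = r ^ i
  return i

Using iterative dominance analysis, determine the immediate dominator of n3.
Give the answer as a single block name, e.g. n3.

idom tree: n1←n0 n2←n0 n3←n2 n4←n0 n5←n2 n6←n3 n7←n0
Dom at joins:
  n3: preds {n2,n6}: {n0,n2} ∩ {n0,n2,n3,n6} = {n0,n2}; idom=n2
  n4: preds {n0,n3}: {n0} ∩ {n0,n2,n3} = {n0}; idom=n0
  n7: preds {n2,n4,n6}: {n0,n2} ∩ {n0,n4} ∩ {n0,n2,n3,n6} = {n0}; idom=n0

idom(n3) = n2

Answer: n2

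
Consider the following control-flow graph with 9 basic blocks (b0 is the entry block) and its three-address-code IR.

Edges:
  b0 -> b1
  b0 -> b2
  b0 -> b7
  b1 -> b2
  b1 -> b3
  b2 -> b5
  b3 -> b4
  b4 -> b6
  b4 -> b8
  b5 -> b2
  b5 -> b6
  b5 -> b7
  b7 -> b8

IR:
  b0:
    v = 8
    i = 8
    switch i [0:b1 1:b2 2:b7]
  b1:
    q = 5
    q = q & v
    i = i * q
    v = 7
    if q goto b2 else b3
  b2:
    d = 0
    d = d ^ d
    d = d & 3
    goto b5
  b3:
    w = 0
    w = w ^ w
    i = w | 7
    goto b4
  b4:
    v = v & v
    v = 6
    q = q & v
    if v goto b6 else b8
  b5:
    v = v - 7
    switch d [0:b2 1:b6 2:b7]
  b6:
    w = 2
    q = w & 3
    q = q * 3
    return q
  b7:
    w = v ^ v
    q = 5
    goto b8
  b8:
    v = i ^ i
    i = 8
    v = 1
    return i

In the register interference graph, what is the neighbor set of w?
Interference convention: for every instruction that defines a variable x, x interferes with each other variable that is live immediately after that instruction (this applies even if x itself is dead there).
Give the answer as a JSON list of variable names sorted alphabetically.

Answer: ["i", "q", "v"]

Derivation:
Per-block:
  b0 def {i,v} use ∅
  b1 def {i,q,v} use {i,v}
  b2 def {d} use ∅
  b3 def {i,w} use ∅
  b4 def {q,v} use {q,v}
  b5 def {v} use {d,v}
  b6 def {q,w} use ∅
  b7 def {q,w} use {v}
  b8 def {i,v} use {i}

Backward fixpoint:
  b0: in=∅ out={i,v}
  b1: in={i,v} out={i,q,v}
  b2: in={i,v} out={d,i,v}
  b3: in={q,v} out={i,q,v}
  b4: in={i,q,v} out={i}
  b5: in={d,i,v} out={i,v}
  b6: in=∅ out=∅
  b7: in={i,v} out={i}
  b8: in={i} out=∅

Interfere edges:
  d: {i,v}
  i: {d,q,v,w}
  q: {i,v,w}
  v: {d,i,q,w}
  w: {i,q,v}

N(w) = ["i", "q", "v"]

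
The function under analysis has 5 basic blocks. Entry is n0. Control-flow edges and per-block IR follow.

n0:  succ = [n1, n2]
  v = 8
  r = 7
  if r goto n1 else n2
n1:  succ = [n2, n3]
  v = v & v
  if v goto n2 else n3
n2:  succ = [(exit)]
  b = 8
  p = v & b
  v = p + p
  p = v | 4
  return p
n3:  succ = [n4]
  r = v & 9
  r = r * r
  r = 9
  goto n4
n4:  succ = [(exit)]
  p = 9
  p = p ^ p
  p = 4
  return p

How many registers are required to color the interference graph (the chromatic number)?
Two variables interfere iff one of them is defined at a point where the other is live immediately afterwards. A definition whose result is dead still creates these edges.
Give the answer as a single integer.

Block summaries:
  n0: {r,v} / ∅
  n1: {v} / {v}
  n2: {b,p,v} / {v}
  n3: {r} / {v}
  n4: {p} / ∅

Live sets:
  n0: in=∅ out={v}
  n1: in={v} out={v}
  n2: in={v} out=∅
  n3: in={v} out=∅
  n4: in=∅ out=∅

Conflict graph:
  b: {v}
  p: ∅
  r: {v}
  v: {b,r}

Chromatic number:
  lower bound: {b,v} mutually conflict ⇒ χ ≥ 2
  2-colouring: r0={p,v}  r1={b,r}
  χ = 2

Answer: 2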